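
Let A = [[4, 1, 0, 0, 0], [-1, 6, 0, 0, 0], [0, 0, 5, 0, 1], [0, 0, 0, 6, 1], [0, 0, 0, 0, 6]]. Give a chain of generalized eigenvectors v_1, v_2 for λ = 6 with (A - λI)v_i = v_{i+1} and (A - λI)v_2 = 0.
We seek v_1 ∈ ker((A - 6I)^2) \ ker(A - 6I), then set v_{i+1} = (A - 6I) v_i.

One such chain is v_1 = [[0, 0, 1, 0, 1]]^T, v_2 = [[0, 0, 0, 1, 0]]^T. Check: (A - 6I) v_2 = [[0, 0, 0, 0, 0]]^T = 0.

v_1 = [[0, 0, 1, 0, 1]]^T, v_2 = [[0, 0, 0, 1, 0]]^T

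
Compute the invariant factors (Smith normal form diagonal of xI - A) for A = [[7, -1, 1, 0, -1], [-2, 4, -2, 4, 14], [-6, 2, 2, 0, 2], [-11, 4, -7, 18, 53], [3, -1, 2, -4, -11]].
(x - 4)^2, (x - 4)^3

The Jordan structure of A has elementary divisors (x - 4)^3, (x - 4)^2. Arranging the block sizes at each eigenvalue in decreasing order and taking row products gives the invariant factors.

Invariant factors (smallest first, each dividing the next): (x - 4)^2, (x - 4)^3.

Check: the last factor (x - 4)^3 is the minimal polynomial, and the product (x - 4)^5 is the characteristic polynomial.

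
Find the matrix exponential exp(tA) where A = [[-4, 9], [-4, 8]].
A has Jordan form J = [[2, 1], [0, 2]] with A = PJP^{-1}, so e^{tA} = P e^{tJ} P^{-1}.

For a Jordan block J_k(λ), e^{tJ_k(λ)} = e^{λt} · (I + tN + t^2 N^2/2! + ... + t^{k-1} N^{k-1}/(k-1)!) where N is the nilpotent superdiagonal part.

Assembling the blocks and conjugating back gives the entries of e^{tA} as shown above.

e^{tA} = [[(1 - 6*t)*e^{2*t}, 9*t*e^{2*t}], [-4*t*e^{2*t}, (6*t + 1)*e^{2*t}]]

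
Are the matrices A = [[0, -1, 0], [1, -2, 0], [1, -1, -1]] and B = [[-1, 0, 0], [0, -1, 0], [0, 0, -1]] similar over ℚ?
No.

Both have characteristic polynomial (x + 1)^3, but the minimal polynomial of A is (x + 1)^2 while the minimal polynomial of B is x + 1. The minimal polynomial is a similarity invariant, so A and B are not similar.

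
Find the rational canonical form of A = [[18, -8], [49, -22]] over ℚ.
The invariant factors of A (the non-unit diagonal entries of the Smith normal form of xI - A over ℚ[x]) are x^2 + 4x - 4, each dividing the next. The characteristic polynomial is their product, x^2 + 4x - 4.

The rational canonical form is the block-diagonal matrix of companion matrices C(f_i):
R = [[0, 4], [1, -4]].

Note the characteristic polynomial does not split into linear factors over ℚ, so A has no Jordan form over ℚ; the rational canonical form exists over any field.

R = [[0, 4], [1, -4]]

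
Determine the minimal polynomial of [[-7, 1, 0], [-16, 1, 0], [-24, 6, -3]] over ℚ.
The characteristic polynomial factors as (x + 3)^3. The minimal polynomial is ∏(x - λ)^{k_λ} where k_λ is the size of the largest Jordan block at λ.

For λ = -3: rank(A + 3I) = 1, and the largest Jordan block has size 2 (the smallest k with rank((A + 3I)^k) = rank((A + 3I)^(k+1))).

So m_A(x) = (x + 3)^2.

m_A(x) = (x + 3)^2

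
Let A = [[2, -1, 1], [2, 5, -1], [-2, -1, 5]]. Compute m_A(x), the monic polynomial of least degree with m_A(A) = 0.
m_A(x) = (x - 4)^2

The characteristic polynomial factors as (x - 4)^3. The minimal polynomial is ∏(x - λ)^{k_λ} where k_λ is the size of the largest Jordan block at λ.

For λ = 4: rank(A - 4I) = 1, and the largest Jordan block has size 2 (the smallest k with rank((A - 4I)^k) = rank((A - 4I)^(k+1))).

So m_A(x) = (x - 4)^2.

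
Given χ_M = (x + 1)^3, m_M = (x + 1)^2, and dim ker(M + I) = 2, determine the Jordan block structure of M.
λ = -1: algebraic multiplicity 3 (exponent in χ_M), largest block size 2 (exponent in m_M), 2 blocks (geometric multiplicity). These force block sizes [2, 1].

Jordan blocks: (-1, 2), (-1, 1)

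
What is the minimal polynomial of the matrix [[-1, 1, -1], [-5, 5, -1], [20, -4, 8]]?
The characteristic polynomial factors as (x - 4)^3. The minimal polynomial is ∏(x - λ)^{k_λ} where k_λ is the size of the largest Jordan block at λ.

For λ = 4: rank(A - 4I) = 1, and the largest Jordan block has size 2 (the smallest k with rank((A - 4I)^k) = rank((A - 4I)^(k+1))).

So m_A(x) = (x - 4)^2.

m_A(x) = (x - 4)^2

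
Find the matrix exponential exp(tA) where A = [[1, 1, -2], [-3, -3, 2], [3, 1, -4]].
A has Jordan form J = [[-2, 1, 0], [0, -2, 0], [0, 0, -2]] with A = PJP^{-1}, so e^{tA} = P e^{tJ} P^{-1}.

For a Jordan block J_k(λ), e^{tJ_k(λ)} = e^{λt} · (I + tN + t^2 N^2/2! + ... + t^{k-1} N^{k-1}/(k-1)!) where N is the nilpotent superdiagonal part.

Assembling the blocks and conjugating back gives the entries of e^{tA} as shown above.

e^{tA} = [[(3*t + 1)*e^{-2*t}, t*e^{-2*t}, -2*t*e^{-2*t}], [-3*t*e^{-2*t}, (1 - t)*e^{-2*t}, 2*t*e^{-2*t}], [3*t*e^{-2*t}, t*e^{-2*t}, (1 - 2*t)*e^{-2*t}]]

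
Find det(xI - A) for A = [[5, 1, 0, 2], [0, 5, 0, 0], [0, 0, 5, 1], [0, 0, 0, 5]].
χ_A(x) = (x - 5)^4

xI - A = [[x - 5, -1, 0, -2], [0, x - 5, 0, 0], [0, 0, x - 5, -1], [0, 0, 0, x - 5]].

Expanding det(xI - A) along the first row:
det(xI - A) = + (x - 5)·det([[x - 5, 0, 0], [0, x - 5, -1], [0, 0, x - 5]]) - (-1)·det([[0, 0, 0], [0, x - 5, -1], [0, 0, x - 5]]) + (0)·det([[0, x - 5, 0], [0, 0, -1], [0, 0, x - 5]]) - (-2)·det([[0, x - 5, 0], [0, 0, x - 5], [0, 0, 0]]).

Evaluating gives χ_A(x) = x^4 - 20x^3 + 150x^2 - 500x + 625 = (x - 5)^4.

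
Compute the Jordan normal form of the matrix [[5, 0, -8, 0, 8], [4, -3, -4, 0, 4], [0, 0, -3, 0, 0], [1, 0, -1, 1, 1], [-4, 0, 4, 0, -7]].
The characteristic polynomial is det(xI - A) = (x - 1)^2(x + 3)^3, so the eigenvalues are -3 (algebraic multiplicity 3), 1 (algebraic multiplicity 2).

For λ = -3: rank(A + 3I) = 2. The eigenspace has dimension 5 - 2 = 3, so there are 3 Jordan blocks; the rank sequence gives block sizes [1, 1, 1].

For λ = 1: rank(A - I) = 4, rank((A - I)^2) = 3. The eigenspace has dimension 5 - 4 = 1, so there is 1 Jordan block; the rank sequence gives block sizes [2].

Assembling the blocks gives the Jordan form J above.

J = [[-3, 0, 0, 0, 0], [0, -3, 0, 0, 0], [0, 0, -3, 0, 0], [0, 0, 0, 1, 1], [0, 0, 0, 0, 1]]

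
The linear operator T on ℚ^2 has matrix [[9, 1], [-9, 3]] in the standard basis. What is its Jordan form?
J = [[6, 1], [0, 6]]

The characteristic polynomial is det(xI - A) = (x - 6)^2, so the eigenvalues are 6 (algebraic multiplicity 2).

For λ = 6: rank(A - 6I) = 1, rank((A - 6I)^2) = 0. The eigenspace has dimension 2 - 1 = 1, so there is 1 Jordan block; the rank sequence gives block sizes [2].

Assembling the blocks gives the Jordan form J above.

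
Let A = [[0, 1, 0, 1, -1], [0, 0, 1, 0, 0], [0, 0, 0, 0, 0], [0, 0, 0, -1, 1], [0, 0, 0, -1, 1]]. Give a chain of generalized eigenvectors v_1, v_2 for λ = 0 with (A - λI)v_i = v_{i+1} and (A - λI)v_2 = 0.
We seek v_1 ∈ ker(A^2) \ ker(A), then set v_{i+1} = A v_i.

One such chain is v_1 = [[-2, -1, 0, 0, 1]]^T, v_2 = [[-2, 0, 0, 1, 1]]^T. Check: A v_2 = [[0, 0, 0, 0, 0]]^T = 0.

v_1 = [[-2, -1, 0, 0, 1]]^T, v_2 = [[-2, 0, 0, 1, 1]]^T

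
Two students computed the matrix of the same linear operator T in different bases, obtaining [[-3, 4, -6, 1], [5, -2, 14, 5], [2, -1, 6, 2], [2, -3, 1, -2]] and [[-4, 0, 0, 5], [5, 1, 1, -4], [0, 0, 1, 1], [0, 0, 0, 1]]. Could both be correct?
Two matrices over a field are similar if and only if they have the same invariant factors.

Both A and B have characteristic polynomial (x - 1)^3(x + 4) and minimal polynomial (x - 1)^3(x + 4). Computing further, both have invariant factors (x - 1)^3(x + 4). Hence A and B are similar.

Yes.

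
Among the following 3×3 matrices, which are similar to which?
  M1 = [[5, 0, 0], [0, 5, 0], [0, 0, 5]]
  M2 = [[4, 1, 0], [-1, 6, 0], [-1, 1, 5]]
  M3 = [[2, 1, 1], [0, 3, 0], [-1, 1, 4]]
Characteristic polynomials: χ_{M1} = (x - 5)^3, χ_{M2} = (x - 5)^3, χ_{M3} = (x - 3)^3.

{M1}: invariant factors x - 5, x - 5, x - 5.

{M2}: invariant factors x - 5, (x - 5)^2.

{M3}: invariant factors x - 3, (x - 3)^2.

Matrices are similar if and only if their invariant-factor lists agree; the partition into similarity classes is {M1}, {M2}, {M3}.

3 classes: {M1}, {M2}, {M3}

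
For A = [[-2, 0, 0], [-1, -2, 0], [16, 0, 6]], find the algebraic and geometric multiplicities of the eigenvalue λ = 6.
The characteristic polynomial is (x - 6)(x + 2)^2, so the factor x - 6 appears with exponent 1: the algebraic multiplicity is 1.

rank(A - 6I) = 2, so the eigenspace has dimension 3 - 2 = 1: the geometric multiplicity is 1.

algebraic multiplicity 1, geometric multiplicity 1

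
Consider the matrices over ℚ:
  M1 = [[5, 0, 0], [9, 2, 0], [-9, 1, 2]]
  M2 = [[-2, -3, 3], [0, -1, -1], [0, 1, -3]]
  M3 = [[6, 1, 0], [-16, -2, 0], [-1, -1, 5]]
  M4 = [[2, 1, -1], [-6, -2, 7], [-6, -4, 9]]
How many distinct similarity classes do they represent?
2 classes: {M1, M3, M4}, {M2}

Characteristic polynomials: χ_{M1} = (x - 5)(x - 2)^2, χ_{M2} = (x + 2)^3, χ_{M3} = (x - 5)(x - 2)^2, χ_{M4} = (x - 5)(x - 2)^2.

{M1, M3, M4}: invariant factors (x - 5)(x - 2)^2.

{M2}: invariant factors x + 2, (x + 2)^2.

Matrices are similar if and only if their invariant-factor lists agree; the partition into similarity classes is {M1, M3, M4}, {M2}.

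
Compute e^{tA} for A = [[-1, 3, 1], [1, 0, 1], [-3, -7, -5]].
e^{tA} = [[(t^2/2 + t + 1)*e^{-2*t}, t*(t + 3)*e^{-2*t}, t*(t + 2)*e^{-2*t}/2], [t*e^{-2*t}, (2*t + 1)*e^{-2*t}, t*e^{-2*t}], [t*(-t - 6)*e^{-2*t}/2, t*(-t - 7)*e^{-2*t}, (-t^2 - 6*t + 2)*e^{-2*t}/2]]

A has Jordan form J = [[-2, 1, 0], [0, -2, 1], [0, 0, -2]] with A = PJP^{-1}, so e^{tA} = P e^{tJ} P^{-1}.

For a Jordan block J_k(λ), e^{tJ_k(λ)} = e^{λt} · (I + tN + t^2 N^2/2! + ... + t^{k-1} N^{k-1}/(k-1)!) where N is the nilpotent superdiagonal part.

Assembling the blocks and conjugating back gives the entries of e^{tA} as shown above.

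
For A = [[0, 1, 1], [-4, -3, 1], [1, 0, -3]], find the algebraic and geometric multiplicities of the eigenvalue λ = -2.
The characteristic polynomial is (x + 2)^3, so the factor x + 2 appears with exponent 3: the algebraic multiplicity is 3.

rank(A + 2I) = 2, so the eigenspace has dimension 3 - 2 = 1: the geometric multiplicity is 1.

Since 1 < 3, A is not diagonalizable.

algebraic multiplicity 3, geometric multiplicity 1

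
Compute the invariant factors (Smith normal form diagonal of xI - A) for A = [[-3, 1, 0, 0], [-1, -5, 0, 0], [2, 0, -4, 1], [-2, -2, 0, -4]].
The Jordan structure of A has elementary divisors (x + 4)^2, (x + 4)^2. Arranging the block sizes at each eigenvalue in decreasing order and taking row products gives the invariant factors.

Invariant factors (smallest first, each dividing the next): (x + 4)^2, (x + 4)^2.

Check: the last factor (x + 4)^2 is the minimal polynomial, and the product (x + 4)^4 is the characteristic polynomial.

(x + 4)^2, (x + 4)^2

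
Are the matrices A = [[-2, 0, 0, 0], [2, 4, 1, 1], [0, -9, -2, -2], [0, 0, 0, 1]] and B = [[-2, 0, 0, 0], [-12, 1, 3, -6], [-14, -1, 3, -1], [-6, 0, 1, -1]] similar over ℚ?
Yes.

Two matrices over a field are similar if and only if they have the same invariant factors.

Both A and B have characteristic polynomial (x - 1)^3(x + 2) and minimal polynomial (x - 1)^3(x + 2). Computing further, both have invariant factors (x - 1)^3(x + 2). Hence A and B are similar.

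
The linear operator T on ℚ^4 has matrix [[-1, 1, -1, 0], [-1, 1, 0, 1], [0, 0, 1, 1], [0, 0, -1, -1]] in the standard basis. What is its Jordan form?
J = [[0, 1, 0, 0], [0, 0, 0, 0], [0, 0, 0, 1], [0, 0, 0, 0]]

The characteristic polynomial is det(xI - A) = x^4, so the eigenvalues are 0 (algebraic multiplicity 4).

For λ = 0: rank(A) = 2, rank(A^2) = 0. The eigenspace has dimension 4 - 2 = 2, so there are 2 Jordan blocks; the rank sequence gives block sizes [2, 2].

Assembling the blocks gives the Jordan form J above.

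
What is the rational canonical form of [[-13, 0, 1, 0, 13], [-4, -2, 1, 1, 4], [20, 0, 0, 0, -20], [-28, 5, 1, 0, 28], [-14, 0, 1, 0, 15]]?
R = [[0, 5, 0, 0, 0], [1, -2, 0, 0, 0], [0, 0, 0, 0, -20], [0, 0, 1, 0, 13], [0, 0, 0, 1, 2]]

The invariant factors of A (the non-unit diagonal entries of the Smith normal form of xI - A over ℚ[x]) are x^2 + 2x - 5, (x - 4)(x^2 + 2x - 5), each dividing the next. The characteristic polynomial is their product, (x - 4)(x^2 + 2x - 5)^2.

The rational canonical form is the block-diagonal matrix of companion matrices C(f_i):
R = [[0, 5, 0, 0, 0], [1, -2, 0, 0, 0], [0, 0, 0, 0, -20], [0, 0, 1, 0, 13], [0, 0, 0, 1, 2]].

Note the characteristic polynomial does not split into linear factors over ℚ, so A has no Jordan form over ℚ; the rational canonical form exists over any field.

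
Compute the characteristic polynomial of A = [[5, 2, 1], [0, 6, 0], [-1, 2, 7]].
xI - A = [[x - 5, -2, -1], [0, x - 6, 0], [1, -2, x - 7]].

Expanding det(xI - A) along the first row:
det(xI - A) = + (x - 5)·det([[x - 6, 0], [-2, x - 7]]) - (-2)·det([[0, 0], [1, x - 7]]) + (-1)·det([[0, x - 6], [1, -2]]).

Evaluating gives χ_A(x) = x^3 - 18x^2 + 108x - 216 = (x - 6)^3.

χ_A(x) = (x - 6)^3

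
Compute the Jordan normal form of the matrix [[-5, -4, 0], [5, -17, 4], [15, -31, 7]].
J = [[-5, 1, 0], [0, -5, 1], [0, 0, -5]]

The characteristic polynomial is det(xI - A) = (x + 5)^3, so the eigenvalues are -5 (algebraic multiplicity 3).

For λ = -5: rank(A + 5I) = 2, rank((A + 5I)^2) = 1, rank((A + 5I)^3) = 0. The eigenspace has dimension 3 - 2 = 1, so there is 1 Jordan block; the rank sequence gives block sizes [3].

Assembling the blocks gives the Jordan form J above.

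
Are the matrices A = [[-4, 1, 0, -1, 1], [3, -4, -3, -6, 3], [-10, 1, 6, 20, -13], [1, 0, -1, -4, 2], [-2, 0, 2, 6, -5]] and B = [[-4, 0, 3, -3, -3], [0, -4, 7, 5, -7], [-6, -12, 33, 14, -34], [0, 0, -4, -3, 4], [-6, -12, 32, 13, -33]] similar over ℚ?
Both have characteristic polynomial (x + 1)^3(x + 4)^2, but the minimal polynomial of A is (x + 1)^2(x + 4)^2 while the minimal polynomial of B is (x + 1)^2(x + 4). The minimal polynomial is a similarity invariant, so A and B are not similar.

No.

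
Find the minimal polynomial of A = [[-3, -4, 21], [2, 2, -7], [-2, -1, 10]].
The characteristic polynomial factors as (x - 3)^3. The minimal polynomial is ∏(x - λ)^{k_λ} where k_λ is the size of the largest Jordan block at λ.

For λ = 3: rank(A - 3I) = 2, and the largest Jordan block has size 3 (the smallest k with rank((A - 3I)^k) = rank((A - 3I)^(k+1))).

So m_A(x) = (x - 3)^3.

m_A(x) = (x - 3)^3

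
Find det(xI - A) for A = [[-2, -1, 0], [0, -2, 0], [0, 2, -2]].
χ_A(x) = (x + 2)^3

xI - A = [[x + 2, 1, 0], [0, x + 2, 0], [0, -2, x + 2]].

Expanding det(xI - A) along the first row:
det(xI - A) = + (x + 2)·det([[x + 2, 0], [-2, x + 2]]) - (1)·det([[0, 0], [0, x + 2]]) + (0)·det([[0, x + 2], [0, -2]]).

Evaluating gives χ_A(x) = x^3 + 6x^2 + 12x + 8 = (x + 2)^3.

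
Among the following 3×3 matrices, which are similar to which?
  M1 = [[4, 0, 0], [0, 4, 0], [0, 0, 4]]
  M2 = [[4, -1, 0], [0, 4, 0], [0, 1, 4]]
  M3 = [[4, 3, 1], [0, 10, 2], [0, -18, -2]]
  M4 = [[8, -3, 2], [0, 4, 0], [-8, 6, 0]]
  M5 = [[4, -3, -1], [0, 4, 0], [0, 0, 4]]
2 classes: {M1}, {M2, M3, M4, M5}

Characteristic polynomials: χ_{M1} = (x - 4)^3, χ_{M2} = (x - 4)^3, χ_{M3} = (x - 4)^3, χ_{M4} = (x - 4)^3, χ_{M5} = (x - 4)^3.

{M1}: invariant factors x - 4, x - 4, x - 4.

{M2, M3, M4, M5}: invariant factors x - 4, (x - 4)^2.

Matrices are similar if and only if their invariant-factor lists agree; the partition into similarity classes is {M1}, {M2, M3, M4, M5}.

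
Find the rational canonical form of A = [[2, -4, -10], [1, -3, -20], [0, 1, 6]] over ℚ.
The invariant factors of A (the non-unit diagonal entries of the Smith normal form of xI - A over ℚ[x]) are (x - 3)(x^2 - 2x + 6), each dividing the next. The characteristic polynomial is their product, (x - 3)(x^2 - 2x + 6).

The rational canonical form is the block-diagonal matrix of companion matrices C(f_i):
R = [[0, 0, 18], [1, 0, -12], [0, 1, 5]].

Note the characteristic polynomial does not split into linear factors over ℚ, so A has no Jordan form over ℚ; the rational canonical form exists over any field.

R = [[0, 0, 18], [1, 0, -12], [0, 1, 5]]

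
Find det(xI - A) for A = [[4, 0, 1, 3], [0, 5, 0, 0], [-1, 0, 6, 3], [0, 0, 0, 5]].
xI - A = [[x - 4, 0, -1, -3], [0, x - 5, 0, 0], [1, 0, x - 6, -3], [0, 0, 0, x - 5]].

Expanding det(xI - A) along the first row:
det(xI - A) = + (x - 4)·det([[x - 5, 0, 0], [0, x - 6, -3], [0, 0, x - 5]]) - (0)·det([[0, 0, 0], [1, x - 6, -3], [0, 0, x - 5]]) + (-1)·det([[0, x - 5, 0], [1, 0, -3], [0, 0, x - 5]]) - (-3)·det([[0, x - 5, 0], [1, 0, x - 6], [0, 0, 0]]).

Evaluating gives χ_A(x) = x^4 - 20x^3 + 150x^2 - 500x + 625 = (x - 5)^4.

χ_A(x) = (x - 5)^4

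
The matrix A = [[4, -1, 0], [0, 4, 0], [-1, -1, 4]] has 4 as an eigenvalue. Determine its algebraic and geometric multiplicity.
The characteristic polynomial is (x - 4)^3, so the factor x - 4 appears with exponent 3: the algebraic multiplicity is 3.

rank(A - 4I) = 2, so the eigenspace has dimension 3 - 2 = 1: the geometric multiplicity is 1.

Since 1 < 3, A is not diagonalizable.

algebraic multiplicity 3, geometric multiplicity 1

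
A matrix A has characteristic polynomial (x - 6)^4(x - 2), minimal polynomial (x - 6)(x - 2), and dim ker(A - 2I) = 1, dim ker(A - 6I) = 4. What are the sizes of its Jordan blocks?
λ = 2: algebraic multiplicity 1 (exponent in χ_A), largest block size 1 (exponent in m_A), 1 block (geometric multiplicity). This forces block sizes [1].
λ = 6: algebraic multiplicity 4 (exponent in χ_A), largest block size 1 (exponent in m_A), 4 blocks (geometric multiplicity). These force block sizes [1, 1, 1, 1].

Jordan blocks: (2, 1), (6, 1), (6, 1), (6, 1), (6, 1)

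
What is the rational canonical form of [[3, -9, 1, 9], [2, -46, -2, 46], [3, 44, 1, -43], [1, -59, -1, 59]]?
R = [[4, 0, 0, 0], [0, 0, 0, 72], [0, 1, 0, -54], [0, 0, 1, 13]]

The invariant factors of A (the non-unit diagonal entries of the Smith normal form of xI - A over ℚ[x]) are x - 4, (x - 6)(x - 4)(x - 3), each dividing the next. The characteristic polynomial is their product, (x - 6)(x - 4)^2(x - 3).

The rational canonical form is the block-diagonal matrix of companion matrices C(f_i):
R = [[4, 0, 0, 0], [0, 0, 0, 72], [0, 1, 0, -54], [0, 0, 1, 13]].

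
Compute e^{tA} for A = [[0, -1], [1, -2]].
A has Jordan form J = [[-1, 1], [0, -1]] with A = PJP^{-1}, so e^{tA} = P e^{tJ} P^{-1}.

For a Jordan block J_k(λ), e^{tJ_k(λ)} = e^{λt} · (I + tN + t^2 N^2/2! + ... + t^{k-1} N^{k-1}/(k-1)!) where N is the nilpotent superdiagonal part.

Assembling the blocks and conjugating back gives the entries of e^{tA} as shown above.

e^{tA} = [[(t + 1)*e^{-t}, -t*e^{-t}], [t*e^{-t}, (1 - t)*e^{-t}]]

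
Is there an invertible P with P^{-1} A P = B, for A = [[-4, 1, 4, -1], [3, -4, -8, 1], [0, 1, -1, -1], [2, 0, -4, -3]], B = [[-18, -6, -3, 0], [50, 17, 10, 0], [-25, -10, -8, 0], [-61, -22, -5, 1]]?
trace(A) = -12 but trace(B) = -8. The trace is a similarity invariant, so A and B are not similar.

No.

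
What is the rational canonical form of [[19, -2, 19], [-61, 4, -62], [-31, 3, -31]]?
R = [[0, 0, -5], [1, 0, -16], [0, 1, -8]]

The invariant factors of A (the non-unit diagonal entries of the Smith normal form of xI - A over ℚ[x]) are (x + 5)(x^2 + 3x + 1), each dividing the next. The characteristic polynomial is their product, (x + 5)(x^2 + 3x + 1).

The rational canonical form is the block-diagonal matrix of companion matrices C(f_i):
R = [[0, 0, -5], [1, 0, -16], [0, 1, -8]].

Note the characteristic polynomial does not split into linear factors over ℚ, so A has no Jordan form over ℚ; the rational canonical form exists over any field.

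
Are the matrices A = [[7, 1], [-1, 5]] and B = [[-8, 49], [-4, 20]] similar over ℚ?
Yes.

Two matrices over a field are similar if and only if they have the same invariant factors.

Both A and B have characteristic polynomial (x - 6)^2 and minimal polynomial (x - 6)^2. Computing further, both have invariant factors (x - 6)^2. Hence A and B are similar.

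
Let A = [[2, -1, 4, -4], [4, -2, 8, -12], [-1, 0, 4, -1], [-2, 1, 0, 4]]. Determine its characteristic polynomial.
xI - A = [[x - 2, 1, -4, 4], [-4, x + 2, -8, 12], [1, 0, x - 4, 1], [2, -1, 0, x - 4]].

Expanding det(xI - A) along the first row:
det(xI - A) = + (x - 2)·det([[x + 2, -8, 12], [0, x - 4, 1], [-1, 0, x - 4]]) - (1)·det([[-4, -8, 12], [1, x - 4, 1], [2, 0, x - 4]]) + (-4)·det([[-4, x + 2, 12], [1, 0, 1], [2, -1, x - 4]]) - (4)·det([[-4, x + 2, -8], [1, 0, x - 4], [2, -1, 0]]).

Evaluating gives χ_A(x) = x^4 - 8x^3 + 24x^2 - 32x + 16 = (x - 2)^4.

χ_A(x) = (x - 2)^4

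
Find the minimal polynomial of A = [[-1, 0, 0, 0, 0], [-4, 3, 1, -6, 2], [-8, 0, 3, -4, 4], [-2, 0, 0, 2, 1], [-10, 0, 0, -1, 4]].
The characteristic polynomial factors as (x - 3)^4(x + 1). The minimal polynomial is ∏(x - λ)^{k_λ} where k_λ is the size of the largest Jordan block at λ.

For λ = -1: rank(A + I) = 4, and the largest Jordan block has size 1 (the smallest k with rank((A + I)^k) = rank((A + I)^(k+1))).
For λ = 3: rank(A - 3I) = 3, and the largest Jordan block has size 2 (the smallest k with rank((A - 3I)^k) = rank((A - 3I)^(k+1))).

So m_A(x) = (x - 3)^2(x + 1).

m_A(x) = (x - 3)^2(x + 1)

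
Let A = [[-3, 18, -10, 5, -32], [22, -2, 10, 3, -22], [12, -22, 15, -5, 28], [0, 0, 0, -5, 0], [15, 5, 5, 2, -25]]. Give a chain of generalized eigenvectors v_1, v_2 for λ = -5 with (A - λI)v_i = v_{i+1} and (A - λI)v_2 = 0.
v_1 = [[7, 8, -4, 0, 6]]^T, v_2 = [[6, 6, -4, 0, 5]]^T

We seek v_1 ∈ ker((A + 5I)^2) \ ker(A + 5I), then set v_{i+1} = (A + 5I) v_i.

One such chain is v_1 = [[7, 8, -4, 0, 6]]^T, v_2 = [[6, 6, -4, 0, 5]]^T. Check: (A + 5I) v_2 = [[0, 0, 0, 0, 0]]^T = 0.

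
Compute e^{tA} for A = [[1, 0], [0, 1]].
A has Jordan form J = [[1, 0], [0, 1]] with A = PJP^{-1}, so e^{tA} = P e^{tJ} P^{-1}.

For a Jordan block J_k(λ), e^{tJ_k(λ)} = e^{λt} · (I + tN + t^2 N^2/2! + ... + t^{k-1} N^{k-1}/(k-1)!) where N is the nilpotent superdiagonal part.

Assembling the blocks and conjugating back gives the entries of e^{tA} as shown above.

e^{tA} = [[e^{t}, 0], [0, e^{t}]]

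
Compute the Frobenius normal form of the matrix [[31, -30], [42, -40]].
The invariant factors of A (the non-unit diagonal entries of the Smith normal form of xI - A over ℚ[x]) are (x + 4)(x + 5), each dividing the next. The characteristic polynomial is their product, (x + 4)(x + 5).

The rational canonical form is the block-diagonal matrix of companion matrices C(f_i):
R = [[0, -20], [1, -9]].

R = [[0, -20], [1, -9]]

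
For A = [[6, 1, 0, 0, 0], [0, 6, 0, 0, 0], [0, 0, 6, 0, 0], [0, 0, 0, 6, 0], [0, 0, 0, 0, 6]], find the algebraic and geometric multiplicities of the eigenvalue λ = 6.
The characteristic polynomial is (x - 6)^5, so the factor x - 6 appears with exponent 5: the algebraic multiplicity is 5.

rank(A - 6I) = 1, so the eigenspace has dimension 5 - 1 = 4: the geometric multiplicity is 4.

Since 4 < 5, A is not diagonalizable.

algebraic multiplicity 5, geometric multiplicity 4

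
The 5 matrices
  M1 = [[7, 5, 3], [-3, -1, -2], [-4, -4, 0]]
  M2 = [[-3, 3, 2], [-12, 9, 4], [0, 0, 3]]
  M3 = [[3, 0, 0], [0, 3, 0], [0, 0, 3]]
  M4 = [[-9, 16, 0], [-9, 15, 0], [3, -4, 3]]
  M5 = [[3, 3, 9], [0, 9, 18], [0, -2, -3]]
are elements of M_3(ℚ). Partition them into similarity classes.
Characteristic polynomials: χ_{M1} = (x - 2)^3, χ_{M2} = (x - 3)^3, χ_{M3} = (x - 3)^3, χ_{M4} = (x - 3)^3, χ_{M5} = (x - 3)^3.

{M1}: invariant factors (x - 2)^3.

{M2, M4, M5}: invariant factors x - 3, (x - 3)^2.

{M3}: invariant factors x - 3, x - 3, x - 3.

Matrices are similar if and only if their invariant-factor lists agree; the partition into similarity classes is {M1}, {M2, M4, M5}, {M3}.

3 classes: {M1}, {M2, M4, M5}, {M3}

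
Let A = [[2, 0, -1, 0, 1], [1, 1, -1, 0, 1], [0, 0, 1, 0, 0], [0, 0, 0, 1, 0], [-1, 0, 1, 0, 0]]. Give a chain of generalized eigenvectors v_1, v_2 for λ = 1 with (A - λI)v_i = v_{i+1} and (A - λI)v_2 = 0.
We seek v_1 ∈ ker((A - I)^2) \ ker(A - I), then set v_{i+1} = (A - I) v_i.

One such chain is v_1 = [[3, 2, 0, 0, -2]]^T, v_2 = [[1, 1, 0, 0, -1]]^T. Check: (A - I) v_2 = [[0, 0, 0, 0, 0]]^T = 0.

v_1 = [[3, 2, 0, 0, -2]]^T, v_2 = [[1, 1, 0, 0, -1]]^T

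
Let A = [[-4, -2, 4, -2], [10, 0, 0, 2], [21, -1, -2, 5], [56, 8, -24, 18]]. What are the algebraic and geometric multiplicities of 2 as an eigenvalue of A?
algebraic multiplicity 2, geometric multiplicity 2

The characteristic polynomial is (x - 4)^2(x - 2)^2, so the factor x - 2 appears with exponent 2: the algebraic multiplicity is 2.

rank(A - 2I) = 2, so the eigenspace has dimension 4 - 2 = 2: the geometric multiplicity is 2.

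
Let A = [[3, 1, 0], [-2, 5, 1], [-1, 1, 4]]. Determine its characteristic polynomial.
χ_A(x) = (x - 4)^3

xI - A = [[x - 3, -1, 0], [2, x - 5, -1], [1, -1, x - 4]].

Expanding det(xI - A) along the first row:
det(xI - A) = + (x - 3)·det([[x - 5, -1], [-1, x - 4]]) - (-1)·det([[2, -1], [1, x - 4]]) + (0)·det([[2, x - 5], [1, -1]]).

Evaluating gives χ_A(x) = x^3 - 12x^2 + 48x - 64 = (x - 4)^3.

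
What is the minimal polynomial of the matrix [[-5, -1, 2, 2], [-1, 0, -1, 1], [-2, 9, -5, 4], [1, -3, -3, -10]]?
m_A(x) = (x + 5)^3

The characteristic polynomial factors as (x + 5)^4. The minimal polynomial is ∏(x - λ)^{k_λ} where k_λ is the size of the largest Jordan block at λ.

For λ = -5: rank(A + 5I) = 2, and the largest Jordan block has size 3 (the smallest k with rank((A + 5I)^k) = rank((A + 5I)^(k+1))).

So m_A(x) = (x + 5)^3.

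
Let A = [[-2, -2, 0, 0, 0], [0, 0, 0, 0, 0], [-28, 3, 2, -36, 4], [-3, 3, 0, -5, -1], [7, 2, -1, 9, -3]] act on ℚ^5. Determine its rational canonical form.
R = [[-2, 0, 0, 0, 0], [0, 0, 0, 0, 0], [0, 1, 0, 0, -8], [0, 0, 1, 0, -12], [0, 0, 0, 1, -6]]

The invariant factors of A (the non-unit diagonal entries of the Smith normal form of xI - A over ℚ[x]) are x + 2, x(x + 2)^3, each dividing the next. The characteristic polynomial is their product, x(x + 2)^4.

The rational canonical form is the block-diagonal matrix of companion matrices C(f_i):
R = [[-2, 0, 0, 0, 0], [0, 0, 0, 0, 0], [0, 1, 0, 0, -8], [0, 0, 1, 0, -12], [0, 0, 0, 1, -6]].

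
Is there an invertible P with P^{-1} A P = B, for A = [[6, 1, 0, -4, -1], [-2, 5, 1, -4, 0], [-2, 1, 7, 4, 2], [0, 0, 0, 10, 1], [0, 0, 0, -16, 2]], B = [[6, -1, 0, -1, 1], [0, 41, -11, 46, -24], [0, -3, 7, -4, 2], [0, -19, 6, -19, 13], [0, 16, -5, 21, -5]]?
No.

Both have characteristic polynomial (x - 6)^5, but the minimal polynomial of A is (x - 6)^3 while the minimal polynomial of B is (x - 6)^2. The minimal polynomial is a similarity invariant, so A and B are not similar.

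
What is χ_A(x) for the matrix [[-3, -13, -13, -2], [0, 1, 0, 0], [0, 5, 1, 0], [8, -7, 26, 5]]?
xI - A = [[x + 3, 13, 13, 2], [0, x - 1, 0, 0], [0, -5, x - 1, 0], [-8, 7, -26, x - 5]].

Expanding det(xI - A) along the first row:
det(xI - A) = + (x + 3)·det([[x - 1, 0, 0], [-5, x - 1, 0], [7, -26, x - 5]]) - (13)·det([[0, 0, 0], [0, x - 1, 0], [-8, -26, x - 5]]) + (13)·det([[0, x - 1, 0], [0, -5, 0], [-8, 7, x - 5]]) - (2)·det([[0, x - 1, 0], [0, -5, x - 1], [-8, 7, -26]]).

Evaluating gives χ_A(x) = x^4 - 4x^3 + 6x^2 - 4x + 1 = (x - 1)^4.

χ_A(x) = (x - 1)^4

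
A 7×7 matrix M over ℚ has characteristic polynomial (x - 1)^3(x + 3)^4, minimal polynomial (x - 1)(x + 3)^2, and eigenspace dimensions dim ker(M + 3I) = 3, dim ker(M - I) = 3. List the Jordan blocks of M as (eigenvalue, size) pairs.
λ = -3: algebraic multiplicity 4 (exponent in χ_M), largest block size 2 (exponent in m_M), 3 blocks (geometric multiplicity). These force block sizes [2, 1, 1].
λ = 1: algebraic multiplicity 3 (exponent in χ_M), largest block size 1 (exponent in m_M), 3 blocks (geometric multiplicity). These force block sizes [1, 1, 1].

Jordan blocks: (-3, 2), (-3, 1), (-3, 1), (1, 1), (1, 1), (1, 1)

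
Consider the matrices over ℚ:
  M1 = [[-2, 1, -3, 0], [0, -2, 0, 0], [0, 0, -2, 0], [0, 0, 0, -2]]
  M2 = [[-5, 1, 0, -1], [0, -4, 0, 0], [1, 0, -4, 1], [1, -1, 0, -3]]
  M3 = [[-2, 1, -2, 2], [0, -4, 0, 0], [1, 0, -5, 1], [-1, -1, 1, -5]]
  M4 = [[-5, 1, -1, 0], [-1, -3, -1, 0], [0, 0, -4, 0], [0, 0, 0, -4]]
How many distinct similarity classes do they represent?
3 classes: {M1}, {M2, M3}, {M4}

Characteristic polynomials: χ_{M1} = (x + 2)^4, χ_{M2} = (x + 4)^4, χ_{M3} = (x + 4)^4, χ_{M4} = (x + 4)^4.

{M1}: invariant factors x + 2, x + 2, (x + 2)^2.

{M2, M3}: invariant factors (x + 4)^2, (x + 4)^2.

{M4}: invariant factors x + 4, x + 4, (x + 4)^2.

Matrices are similar if and only if their invariant-factor lists agree; the partition into similarity classes is {M1}, {M2, M3}, {M4}.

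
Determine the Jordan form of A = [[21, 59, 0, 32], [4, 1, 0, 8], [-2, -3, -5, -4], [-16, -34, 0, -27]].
J = [[-5, 1, 0, 0], [0, -5, 0, 0], [0, 0, -5, 0], [0, 0, 0, 5]]

The characteristic polynomial is det(xI - A) = (x - 5)(x + 5)^3, so the eigenvalues are -5 (algebraic multiplicity 3), 5 (algebraic multiplicity 1).

For λ = -5: rank(A + 5I) = 2, rank((A + 5I)^2) = 1. The eigenspace has dimension 4 - 2 = 2, so there are 2 Jordan blocks; the rank sequence gives block sizes [2, 1].

For λ = 5: algebraic multiplicity 1 gives one 1×1 block.

Assembling the blocks gives the Jordan form J above.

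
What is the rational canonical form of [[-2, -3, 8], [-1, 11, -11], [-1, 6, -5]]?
R = [[0, 0, 0], [1, 0, -4], [0, 1, 4]]

The invariant factors of A (the non-unit diagonal entries of the Smith normal form of xI - A over ℚ[x]) are x(x - 2)^2, each dividing the next. The characteristic polynomial is their product, x(x - 2)^2.

The rational canonical form is the block-diagonal matrix of companion matrices C(f_i):
R = [[0, 0, 0], [1, 0, -4], [0, 1, 4]].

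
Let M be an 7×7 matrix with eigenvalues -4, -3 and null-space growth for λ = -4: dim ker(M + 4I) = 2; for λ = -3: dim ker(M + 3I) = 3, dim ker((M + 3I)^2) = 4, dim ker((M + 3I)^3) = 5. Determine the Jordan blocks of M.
λ = -4: successive nullity increments [2] count blocks of size ≥ k; block sizes are [1, 1].
λ = -3: successive nullity increments [3, 1, 1] count blocks of size ≥ k; block sizes are [3, 1, 1].

Jordan blocks: (-4, 1), (-4, 1), (-3, 3), (-3, 1), (-3, 1)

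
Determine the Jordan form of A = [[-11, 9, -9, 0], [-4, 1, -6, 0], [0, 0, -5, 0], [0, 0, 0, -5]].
J = [[-5, 1, 0, 0], [0, -5, 0, 0], [0, 0, -5, 0], [0, 0, 0, -5]]

The characteristic polynomial is det(xI - A) = (x + 5)^4, so the eigenvalues are -5 (algebraic multiplicity 4).

For λ = -5: rank(A + 5I) = 1, rank((A + 5I)^2) = 0. The eigenspace has dimension 4 - 1 = 3, so there are 3 Jordan blocks; the rank sequence gives block sizes [2, 1, 1].

Assembling the blocks gives the Jordan form J above.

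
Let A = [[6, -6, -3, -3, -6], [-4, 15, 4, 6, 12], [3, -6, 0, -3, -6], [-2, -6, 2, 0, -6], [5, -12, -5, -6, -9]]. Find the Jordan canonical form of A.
The characteristic polynomial is det(xI - A) = x(x - 3)^4, so the eigenvalues are 0 (algebraic multiplicity 1), 3 (algebraic multiplicity 4).

For λ = 0: algebraic multiplicity 1 gives one 1×1 block.

For λ = 3: rank(A - 3I) = 2, rank((A - 3I)^2) = 1. The eigenspace has dimension 5 - 2 = 3, so there are 3 Jordan blocks; the rank sequence gives block sizes [2, 1, 1].

Assembling the blocks gives the Jordan form J above.

J = [[0, 0, 0, 0, 0], [0, 3, 1, 0, 0], [0, 0, 3, 0, 0], [0, 0, 0, 3, 0], [0, 0, 0, 0, 3]]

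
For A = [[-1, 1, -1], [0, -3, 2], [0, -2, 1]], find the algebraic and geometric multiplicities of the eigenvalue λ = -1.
algebraic multiplicity 3, geometric multiplicity 2

The characteristic polynomial is (x + 1)^3, so the factor x + 1 appears with exponent 3: the algebraic multiplicity is 3.

rank(A + I) = 1, so the eigenspace has dimension 3 - 1 = 2: the geometric multiplicity is 2.

Since 2 < 3, A is not diagonalizable.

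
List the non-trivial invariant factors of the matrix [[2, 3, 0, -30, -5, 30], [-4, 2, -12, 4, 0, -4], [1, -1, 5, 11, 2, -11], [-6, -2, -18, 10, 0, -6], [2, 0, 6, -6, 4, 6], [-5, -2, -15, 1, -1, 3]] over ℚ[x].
x - 6, (x - 6)^2(x - 4)(x - 2)^2

The Jordan structure of A has elementary divisors (x - 2)^2, (x - 4), (x - 6)^2, (x - 6). Arranging the block sizes at each eigenvalue in decreasing order and taking row products gives the invariant factors.

Invariant factors (smallest first, each dividing the next): x - 6, (x - 6)^2(x - 4)(x - 2)^2.

Check: the last factor (x - 6)^2(x - 4)(x - 2)^2 is the minimal polynomial, and the product (x - 6)^3(x - 4)(x - 2)^2 is the characteristic polynomial.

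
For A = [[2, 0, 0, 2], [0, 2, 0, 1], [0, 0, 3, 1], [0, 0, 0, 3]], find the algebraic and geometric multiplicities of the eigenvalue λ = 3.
algebraic multiplicity 2, geometric multiplicity 1

The characteristic polynomial is (x - 3)^2(x - 2)^2, so the factor x - 3 appears with exponent 2: the algebraic multiplicity is 2.

rank(A - 3I) = 3, so the eigenspace has dimension 4 - 3 = 1: the geometric multiplicity is 1.

Since 1 < 2, A is not diagonalizable.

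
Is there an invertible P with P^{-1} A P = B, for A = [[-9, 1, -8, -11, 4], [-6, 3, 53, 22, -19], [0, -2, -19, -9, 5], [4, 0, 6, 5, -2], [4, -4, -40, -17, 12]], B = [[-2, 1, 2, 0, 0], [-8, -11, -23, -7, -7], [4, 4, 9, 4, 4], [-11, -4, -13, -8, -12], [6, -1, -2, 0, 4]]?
Yes.

Two matrices over a field are similar if and only if they have the same invariant factors.

Both A and B have characteristic polynomial (x - 4)(x + 3)^4 and minimal polynomial (x - 4)(x + 3)^3. Computing further, both have invariant factors x + 3, (x - 4)(x + 3)^3. Hence A and B are similar.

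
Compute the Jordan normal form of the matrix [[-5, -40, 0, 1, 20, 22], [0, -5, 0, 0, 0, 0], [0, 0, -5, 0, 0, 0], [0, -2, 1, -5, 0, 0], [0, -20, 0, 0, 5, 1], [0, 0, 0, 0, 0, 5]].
J = [[-5, 1, 0, 0, 0, 0], [0, -5, 1, 0, 0, 0], [0, 0, -5, 0, 0, 0], [0, 0, 0, -5, 0, 0], [0, 0, 0, 0, 5, 1], [0, 0, 0, 0, 0, 5]]

The characteristic polynomial is det(xI - A) = (x - 5)^2(x + 5)^4, so the eigenvalues are -5 (algebraic multiplicity 4), 5 (algebraic multiplicity 2).

For λ = -5: rank(A + 5I) = 4, rank((A + 5I)^2) = 3, rank((A + 5I)^3) = 2. The eigenspace has dimension 6 - 4 = 2, so there are 2 Jordan blocks; the rank sequence gives block sizes [3, 1].

For λ = 5: rank(A - 5I) = 5, rank((A - 5I)^2) = 4. The eigenspace has dimension 6 - 5 = 1, so there is 1 Jordan block; the rank sequence gives block sizes [2].

Assembling the blocks gives the Jordan form J above.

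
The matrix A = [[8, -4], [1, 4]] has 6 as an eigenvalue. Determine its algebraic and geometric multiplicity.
The characteristic polynomial is (x - 6)^2, so the factor x - 6 appears with exponent 2: the algebraic multiplicity is 2.

rank(A - 6I) = 1, so the eigenspace has dimension 2 - 1 = 1: the geometric multiplicity is 1.

Since 1 < 2, A is not diagonalizable.

algebraic multiplicity 2, geometric multiplicity 1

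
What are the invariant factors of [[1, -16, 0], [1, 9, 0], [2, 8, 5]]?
The Jordan structure of A has elementary divisors (x - 5)^2, (x - 5). Arranging the block sizes at each eigenvalue in decreasing order and taking row products gives the invariant factors.

Invariant factors (smallest first, each dividing the next): x - 5, (x - 5)^2.

Check: the last factor (x - 5)^2 is the minimal polynomial, and the product (x - 5)^3 is the characteristic polynomial.

x - 5, (x - 5)^2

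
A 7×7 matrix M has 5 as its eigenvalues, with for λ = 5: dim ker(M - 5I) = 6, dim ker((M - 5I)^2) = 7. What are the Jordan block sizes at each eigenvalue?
λ = 5: successive nullity increments [6, 1] count blocks of size ≥ k; block sizes are [2, 1, 1, 1, 1, 1].

Jordan blocks: (5, 2), (5, 1), (5, 1), (5, 1), (5, 1), (5, 1)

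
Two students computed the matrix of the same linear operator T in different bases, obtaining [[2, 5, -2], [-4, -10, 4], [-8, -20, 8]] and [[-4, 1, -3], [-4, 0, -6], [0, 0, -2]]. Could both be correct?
trace(A) = 0 but trace(B) = -6. The trace is a similarity invariant, so A and B are not similar.

No.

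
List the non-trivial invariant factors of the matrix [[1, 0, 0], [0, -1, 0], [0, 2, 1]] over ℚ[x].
x - 1, (x - 1)(x + 1)

The Jordan structure of A has elementary divisors (x + 1), (x - 1), (x - 1). Arranging the block sizes at each eigenvalue in decreasing order and taking row products gives the invariant factors.

Invariant factors (smallest first, each dividing the next): x - 1, (x - 1)(x + 1).

Check: the last factor (x - 1)(x + 1) is the minimal polynomial, and the product (x - 1)^2(x + 1) is the characteristic polynomial.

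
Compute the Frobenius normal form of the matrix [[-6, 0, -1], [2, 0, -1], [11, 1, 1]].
R = [[0, 0, -8], [1, 0, -6], [0, 1, -5]]

The invariant factors of A (the non-unit diagonal entries of the Smith normal form of xI - A over ℚ[x]) are (x + 4)(x^2 + x + 2), each dividing the next. The characteristic polynomial is their product, (x + 4)(x^2 + x + 2).

The rational canonical form is the block-diagonal matrix of companion matrices C(f_i):
R = [[0, 0, -8], [1, 0, -6], [0, 1, -5]].

Note the characteristic polynomial does not split into linear factors over ℚ, so A has no Jordan form over ℚ; the rational canonical form exists over any field.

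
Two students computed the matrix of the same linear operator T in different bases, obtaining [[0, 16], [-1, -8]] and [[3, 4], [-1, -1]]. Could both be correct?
No.

trace(A) = -8 but trace(B) = 2. The trace is a similarity invariant, so A and B are not similar.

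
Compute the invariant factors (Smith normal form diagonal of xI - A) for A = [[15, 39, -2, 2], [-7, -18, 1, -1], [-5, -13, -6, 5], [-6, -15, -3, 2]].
The Jordan structure of A has elementary divisors (x + 2)^3, (x + 1). Arranging the block sizes at each eigenvalue in decreasing order and taking row products gives the invariant factors.

Invariant factors (smallest first, each dividing the next): (x + 1)(x + 2)^3.

Check: the last factor (x + 1)(x + 2)^3 is the minimal polynomial, and the product (x + 1)(x + 2)^3 is the characteristic polynomial.

(x + 1)(x + 2)^3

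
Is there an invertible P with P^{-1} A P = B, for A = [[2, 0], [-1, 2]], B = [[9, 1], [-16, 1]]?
trace(A) = 4 but trace(B) = 10. The trace is a similarity invariant, so A and B are not similar.

No.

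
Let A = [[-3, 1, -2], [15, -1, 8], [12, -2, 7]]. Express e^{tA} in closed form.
A has Jordan form J = [[0, 1, 0], [0, 0, 0], [0, 0, 3]] with A = PJP^{-1}, so e^{tA} = P e^{tJ} P^{-1}.

For a Jordan block J_k(λ), e^{tJ_k(λ)} = e^{λt} · (I + tN + t^2 N^2/2! + ... + t^{k-1} N^{k-1}/(k-1)!) where N is the nilpotent superdiagonal part.

Assembling the blocks and conjugating back gives the entries of e^{tA} as shown above.

e^{tA} = [[1 - 3*t, t, -2*t], [3*t + 4*e^{3*t} - 4, 1 - t, 2*t + 2*e^{3*t} - 2], [6*t + 2*e^{3*t} - 2, -2*t, 4*t + e^{3*t}]]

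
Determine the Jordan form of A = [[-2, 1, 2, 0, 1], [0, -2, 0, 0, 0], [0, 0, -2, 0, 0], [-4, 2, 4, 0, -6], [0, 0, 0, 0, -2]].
The characteristic polynomial is det(xI - A) = x(x + 2)^4, so the eigenvalues are -2 (algebraic multiplicity 4), 0 (algebraic multiplicity 1).

For λ = -2: rank(A + 2I) = 2, rank((A + 2I)^2) = 1. The eigenspace has dimension 5 - 2 = 3, so there are 3 Jordan blocks; the rank sequence gives block sizes [2, 1, 1].

For λ = 0: algebraic multiplicity 1 gives one 1×1 block.

Assembling the blocks gives the Jordan form J above.

J = [[-2, 1, 0, 0, 0], [0, -2, 0, 0, 0], [0, 0, -2, 0, 0], [0, 0, 0, -2, 0], [0, 0, 0, 0, 0]]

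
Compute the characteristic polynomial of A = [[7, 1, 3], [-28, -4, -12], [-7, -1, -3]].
χ_A(x) = x^3

xI - A = [[x - 7, -1, -3], [28, x + 4, 12], [7, 1, x + 3]].

Expanding det(xI - A) along the first row:
det(xI - A) = + (x - 7)·det([[x + 4, 12], [1, x + 3]]) - (-1)·det([[28, 12], [7, x + 3]]) + (-3)·det([[28, x + 4], [7, 1]]).

Evaluating gives χ_A(x) = x^3.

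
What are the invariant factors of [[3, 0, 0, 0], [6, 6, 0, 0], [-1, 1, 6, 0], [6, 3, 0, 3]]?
The Jordan structure of A has elementary divisors (x - 3), (x - 3), (x - 6)^2. Arranging the block sizes at each eigenvalue in decreasing order and taking row products gives the invariant factors.

Invariant factors (smallest first, each dividing the next): x - 3, (x - 6)^2(x - 3).

Check: the last factor (x - 6)^2(x - 3) is the minimal polynomial, and the product (x - 6)^2(x - 3)^2 is the characteristic polynomial.

x - 3, (x - 6)^2(x - 3)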